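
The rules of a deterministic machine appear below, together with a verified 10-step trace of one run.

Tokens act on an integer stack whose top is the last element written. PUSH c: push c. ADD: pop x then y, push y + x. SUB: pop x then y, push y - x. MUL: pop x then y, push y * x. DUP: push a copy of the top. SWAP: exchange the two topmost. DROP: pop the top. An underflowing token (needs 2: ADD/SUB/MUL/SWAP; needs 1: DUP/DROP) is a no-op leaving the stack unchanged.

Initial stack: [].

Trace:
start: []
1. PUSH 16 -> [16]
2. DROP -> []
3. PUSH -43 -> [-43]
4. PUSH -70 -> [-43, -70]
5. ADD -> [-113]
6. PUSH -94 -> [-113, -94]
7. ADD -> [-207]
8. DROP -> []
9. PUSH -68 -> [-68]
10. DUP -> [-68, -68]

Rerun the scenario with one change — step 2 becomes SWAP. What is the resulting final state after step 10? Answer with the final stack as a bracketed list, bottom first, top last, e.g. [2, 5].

(re-executing from step 2 with the substitution; state before step 2: [16])
2. SWAP -> [16]
3. PUSH -43 -> [16, -43]
4. PUSH -70 -> [16, -43, -70]
5. ADD -> [16, -113]
6. PUSH -94 -> [16, -113, -94]
7. ADD -> [16, -207]
8. DROP -> [16]
9. PUSH -68 -> [16, -68]
10. DUP -> [16, -68, -68]

[16, -68, -68]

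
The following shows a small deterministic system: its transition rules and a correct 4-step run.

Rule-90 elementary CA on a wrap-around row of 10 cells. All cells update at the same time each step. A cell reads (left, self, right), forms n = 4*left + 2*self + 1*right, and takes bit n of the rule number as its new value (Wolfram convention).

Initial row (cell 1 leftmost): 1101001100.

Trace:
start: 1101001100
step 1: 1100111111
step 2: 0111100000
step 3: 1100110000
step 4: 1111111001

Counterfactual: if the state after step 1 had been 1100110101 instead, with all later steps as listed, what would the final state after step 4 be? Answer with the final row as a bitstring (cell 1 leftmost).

state after step 1 := 1100110101
step 2: 0111110001
step 3: 0100011010
step 4: 1010111001

1010111001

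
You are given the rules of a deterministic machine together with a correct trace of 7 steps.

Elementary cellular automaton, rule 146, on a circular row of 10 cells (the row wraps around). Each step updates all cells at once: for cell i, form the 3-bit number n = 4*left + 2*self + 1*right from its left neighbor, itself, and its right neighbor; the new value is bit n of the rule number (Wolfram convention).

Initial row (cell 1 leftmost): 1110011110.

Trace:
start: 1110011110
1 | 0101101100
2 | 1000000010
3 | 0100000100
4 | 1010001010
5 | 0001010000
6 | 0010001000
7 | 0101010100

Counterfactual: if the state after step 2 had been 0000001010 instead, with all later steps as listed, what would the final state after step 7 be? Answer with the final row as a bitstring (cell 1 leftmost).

state after step 2 := 0000001010
3 | 0000010001
4 | 1000101010
5 | 0101000000
6 | 1000100000
7 | 0101010001

0101010001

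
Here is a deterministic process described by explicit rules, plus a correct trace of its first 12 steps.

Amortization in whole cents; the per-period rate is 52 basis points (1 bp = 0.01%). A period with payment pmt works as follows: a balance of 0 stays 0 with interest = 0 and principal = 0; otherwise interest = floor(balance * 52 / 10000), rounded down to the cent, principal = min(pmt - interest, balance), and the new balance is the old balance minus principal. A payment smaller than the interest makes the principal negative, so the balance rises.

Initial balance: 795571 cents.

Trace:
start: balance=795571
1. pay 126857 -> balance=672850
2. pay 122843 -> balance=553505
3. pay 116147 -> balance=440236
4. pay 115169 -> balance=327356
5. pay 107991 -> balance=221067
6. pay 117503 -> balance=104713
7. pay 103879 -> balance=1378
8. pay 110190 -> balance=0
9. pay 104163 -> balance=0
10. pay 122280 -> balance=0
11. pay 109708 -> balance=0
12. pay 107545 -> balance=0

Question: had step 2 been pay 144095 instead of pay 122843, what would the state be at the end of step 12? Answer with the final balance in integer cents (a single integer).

(re-executing from step 2 with the substitution; state before step 2: balance=672850)
2. pay 144095 -> balance=532253
3. pay 116147 -> balance=418873
4. pay 115169 -> balance=305882
5. pay 107991 -> balance=199481
6. pay 117503 -> balance=83015
7. pay 103879 -> balance=0
8. pay 110190 -> balance=0
9. pay 104163 -> balance=0
10. pay 122280 -> balance=0
11. pay 109708 -> balance=0
12. pay 107545 -> balance=0

0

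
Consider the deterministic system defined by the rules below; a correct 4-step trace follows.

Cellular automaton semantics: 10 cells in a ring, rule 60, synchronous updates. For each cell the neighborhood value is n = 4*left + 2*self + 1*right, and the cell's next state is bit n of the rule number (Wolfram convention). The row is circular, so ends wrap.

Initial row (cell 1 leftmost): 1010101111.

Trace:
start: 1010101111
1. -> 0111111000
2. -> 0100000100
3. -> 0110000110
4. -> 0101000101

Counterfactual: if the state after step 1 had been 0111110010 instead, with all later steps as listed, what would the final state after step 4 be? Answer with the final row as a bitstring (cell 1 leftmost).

1001001001

state after step 1 := 0111110010
2. -> 0100001011
3. -> 1110001110
4. -> 1001001001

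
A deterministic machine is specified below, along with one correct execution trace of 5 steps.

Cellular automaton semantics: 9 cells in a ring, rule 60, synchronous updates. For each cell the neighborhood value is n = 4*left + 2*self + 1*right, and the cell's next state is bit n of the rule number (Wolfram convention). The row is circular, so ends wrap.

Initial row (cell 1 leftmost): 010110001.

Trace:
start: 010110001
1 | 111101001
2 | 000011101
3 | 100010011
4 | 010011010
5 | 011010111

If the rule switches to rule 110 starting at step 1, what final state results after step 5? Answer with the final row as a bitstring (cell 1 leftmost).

(re-executing steps 1..5 under rule 110; state before step 1: 010110001)
1 | 111110011
2 | 000010110
3 | 000111110
4 | 001100010
5 | 011100110

011100110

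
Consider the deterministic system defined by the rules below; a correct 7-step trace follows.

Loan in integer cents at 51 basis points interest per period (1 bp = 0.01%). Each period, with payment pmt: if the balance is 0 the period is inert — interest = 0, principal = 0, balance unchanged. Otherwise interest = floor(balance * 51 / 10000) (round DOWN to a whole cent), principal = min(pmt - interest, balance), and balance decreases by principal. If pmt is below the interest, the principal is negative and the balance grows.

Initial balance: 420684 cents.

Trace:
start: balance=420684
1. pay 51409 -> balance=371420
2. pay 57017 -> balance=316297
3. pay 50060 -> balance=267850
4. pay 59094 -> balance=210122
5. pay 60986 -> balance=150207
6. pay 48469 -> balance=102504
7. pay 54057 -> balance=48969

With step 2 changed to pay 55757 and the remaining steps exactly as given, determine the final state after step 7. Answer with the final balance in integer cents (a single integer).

(re-executing from step 2 with the substitution; state before step 2: balance=371420)
2. pay 55757 -> balance=317557
3. pay 50060 -> balance=269116
4. pay 59094 -> balance=211394
5. pay 60986 -> balance=151486
6. pay 48469 -> balance=103789
7. pay 54057 -> balance=50261

50261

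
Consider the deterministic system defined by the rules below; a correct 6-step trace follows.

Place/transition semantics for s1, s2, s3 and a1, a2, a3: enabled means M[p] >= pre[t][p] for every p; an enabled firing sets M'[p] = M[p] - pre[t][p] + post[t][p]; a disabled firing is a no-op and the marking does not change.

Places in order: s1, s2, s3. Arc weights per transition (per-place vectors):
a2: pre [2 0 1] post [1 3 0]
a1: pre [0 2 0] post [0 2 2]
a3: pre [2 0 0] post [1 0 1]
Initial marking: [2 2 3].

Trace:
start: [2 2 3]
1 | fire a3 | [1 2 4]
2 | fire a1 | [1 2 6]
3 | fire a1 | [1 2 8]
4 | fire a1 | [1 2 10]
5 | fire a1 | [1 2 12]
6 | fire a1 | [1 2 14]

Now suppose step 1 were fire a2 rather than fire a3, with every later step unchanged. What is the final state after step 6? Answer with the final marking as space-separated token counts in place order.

(re-executing from step 1 with the substitution; state before step 1: [2 2 3])
1 | fire a2 | [1 5 2]
2 | fire a1 | [1 5 4]
3 | fire a1 | [1 5 6]
4 | fire a1 | [1 5 8]
5 | fire a1 | [1 5 10]
6 | fire a1 | [1 5 12]

1 5 12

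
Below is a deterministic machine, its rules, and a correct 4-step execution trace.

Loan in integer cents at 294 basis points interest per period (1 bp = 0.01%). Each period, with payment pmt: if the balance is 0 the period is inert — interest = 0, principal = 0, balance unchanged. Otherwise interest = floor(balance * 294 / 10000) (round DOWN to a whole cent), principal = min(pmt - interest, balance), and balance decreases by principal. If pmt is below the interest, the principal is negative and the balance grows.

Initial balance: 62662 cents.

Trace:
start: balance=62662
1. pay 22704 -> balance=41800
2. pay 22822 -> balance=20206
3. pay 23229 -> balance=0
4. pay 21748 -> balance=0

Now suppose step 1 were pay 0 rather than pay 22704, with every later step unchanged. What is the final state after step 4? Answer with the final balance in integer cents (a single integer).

517

(re-executing from step 1 with the substitution; state before step 1: balance=62662)
1. pay 0 -> balance=64504
2. pay 22822 -> balance=43578
3. pay 23229 -> balance=21630
4. pay 21748 -> balance=517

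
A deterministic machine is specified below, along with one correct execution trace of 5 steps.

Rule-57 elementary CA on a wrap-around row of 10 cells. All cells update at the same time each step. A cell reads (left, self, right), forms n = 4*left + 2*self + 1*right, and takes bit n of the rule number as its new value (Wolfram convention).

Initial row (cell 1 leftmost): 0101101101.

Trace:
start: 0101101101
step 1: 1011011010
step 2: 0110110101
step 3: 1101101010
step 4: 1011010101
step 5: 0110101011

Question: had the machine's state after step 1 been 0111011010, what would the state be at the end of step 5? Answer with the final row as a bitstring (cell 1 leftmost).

state after step 1 := 0111011010
step 2: 0100110101
step 3: 1010101010
step 4: 0101010101
step 5: 1010101010

1010101010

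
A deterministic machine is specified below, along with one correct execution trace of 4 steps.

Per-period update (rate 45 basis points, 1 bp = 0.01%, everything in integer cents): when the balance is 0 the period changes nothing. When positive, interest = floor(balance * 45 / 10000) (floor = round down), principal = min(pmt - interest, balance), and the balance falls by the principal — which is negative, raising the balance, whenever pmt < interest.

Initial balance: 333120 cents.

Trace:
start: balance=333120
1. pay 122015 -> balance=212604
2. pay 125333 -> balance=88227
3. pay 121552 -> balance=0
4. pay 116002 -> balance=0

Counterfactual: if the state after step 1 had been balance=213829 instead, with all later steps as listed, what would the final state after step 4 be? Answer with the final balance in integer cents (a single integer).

state after step 1 := balance=213829
2. pay 125333 -> balance=89458
3. pay 121552 -> balance=0
4. pay 116002 -> balance=0

0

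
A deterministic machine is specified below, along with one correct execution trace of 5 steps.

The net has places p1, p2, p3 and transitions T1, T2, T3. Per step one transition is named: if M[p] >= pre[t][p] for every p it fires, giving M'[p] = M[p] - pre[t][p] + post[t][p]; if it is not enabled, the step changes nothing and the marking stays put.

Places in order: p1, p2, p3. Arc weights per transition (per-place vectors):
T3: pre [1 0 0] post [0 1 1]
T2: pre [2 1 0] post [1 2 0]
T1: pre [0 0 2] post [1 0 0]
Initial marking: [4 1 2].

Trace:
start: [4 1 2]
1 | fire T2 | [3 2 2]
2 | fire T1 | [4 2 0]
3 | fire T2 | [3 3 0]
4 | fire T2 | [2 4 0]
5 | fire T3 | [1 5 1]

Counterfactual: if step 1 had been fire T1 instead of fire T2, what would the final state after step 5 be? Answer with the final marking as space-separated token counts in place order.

(re-executing from step 1 with the substitution; state before step 1: [4 1 2])
1 | fire T1 | [5 1 0]
2 | fire T1 | [5 1 0]
3 | fire T2 | [4 2 0]
4 | fire T2 | [3 3 0]
5 | fire T3 | [2 4 1]

2 4 1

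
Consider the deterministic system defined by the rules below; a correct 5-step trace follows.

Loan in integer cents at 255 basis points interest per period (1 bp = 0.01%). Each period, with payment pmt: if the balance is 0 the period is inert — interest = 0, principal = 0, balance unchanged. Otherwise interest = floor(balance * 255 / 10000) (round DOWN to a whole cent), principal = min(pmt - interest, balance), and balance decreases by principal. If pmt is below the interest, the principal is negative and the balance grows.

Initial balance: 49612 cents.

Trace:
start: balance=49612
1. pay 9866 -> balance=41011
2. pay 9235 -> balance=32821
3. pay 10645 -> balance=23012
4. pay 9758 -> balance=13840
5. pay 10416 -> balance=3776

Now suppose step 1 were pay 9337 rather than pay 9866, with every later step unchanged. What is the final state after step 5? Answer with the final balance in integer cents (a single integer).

(re-executing from step 1 with the substitution; state before step 1: balance=49612)
1. pay 9337 -> balance=41540
2. pay 9235 -> balance=33364
3. pay 10645 -> balance=23569
4. pay 9758 -> balance=14412
5. pay 10416 -> balance=4363

4363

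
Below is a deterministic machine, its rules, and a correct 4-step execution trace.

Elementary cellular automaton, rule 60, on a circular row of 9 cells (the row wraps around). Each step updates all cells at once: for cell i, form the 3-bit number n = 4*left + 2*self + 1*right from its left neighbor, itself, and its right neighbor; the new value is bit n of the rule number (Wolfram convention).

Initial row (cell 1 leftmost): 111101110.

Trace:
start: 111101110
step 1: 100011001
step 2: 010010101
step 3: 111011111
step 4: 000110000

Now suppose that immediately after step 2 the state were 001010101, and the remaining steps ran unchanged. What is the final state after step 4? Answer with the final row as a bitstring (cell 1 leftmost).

state after step 2 := 001010101
step 3: 101111111
step 4: 011000000

011000000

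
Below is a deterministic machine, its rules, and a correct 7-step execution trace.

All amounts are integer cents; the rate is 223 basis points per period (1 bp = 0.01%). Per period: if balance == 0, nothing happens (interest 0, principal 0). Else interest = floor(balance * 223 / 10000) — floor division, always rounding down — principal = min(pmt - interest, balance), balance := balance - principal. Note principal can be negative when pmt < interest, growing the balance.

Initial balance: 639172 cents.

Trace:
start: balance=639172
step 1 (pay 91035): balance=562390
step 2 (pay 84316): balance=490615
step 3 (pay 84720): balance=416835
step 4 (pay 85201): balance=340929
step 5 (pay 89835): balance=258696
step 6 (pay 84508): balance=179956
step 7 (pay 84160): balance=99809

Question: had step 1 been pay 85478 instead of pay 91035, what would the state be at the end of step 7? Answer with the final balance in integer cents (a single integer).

(re-executing from step 1 with the substitution; state before step 1: balance=639172)
step 1 (pay 85478): balance=567947
step 2 (pay 84316): balance=496296
step 3 (pay 84720): balance=422643
step 4 (pay 85201): balance=346866
step 5 (pay 89835): balance=264766
step 6 (pay 84508): balance=186162
step 7 (pay 84160): balance=106153

106153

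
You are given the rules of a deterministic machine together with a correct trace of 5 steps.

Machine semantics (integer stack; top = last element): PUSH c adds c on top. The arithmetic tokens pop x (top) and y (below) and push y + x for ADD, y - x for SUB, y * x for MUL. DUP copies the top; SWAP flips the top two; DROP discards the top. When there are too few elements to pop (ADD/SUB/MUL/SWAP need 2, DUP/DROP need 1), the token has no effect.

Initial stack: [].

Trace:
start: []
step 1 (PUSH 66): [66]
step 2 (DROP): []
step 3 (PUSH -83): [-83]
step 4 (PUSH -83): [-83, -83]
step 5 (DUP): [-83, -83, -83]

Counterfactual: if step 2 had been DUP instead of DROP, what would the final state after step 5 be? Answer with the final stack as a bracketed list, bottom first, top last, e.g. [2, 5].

[66, 66, -83, -83, -83]

(re-executing from step 2 with the substitution; state before step 2: [66])
step 2 (DUP): [66, 66]
step 3 (PUSH -83): [66, 66, -83]
step 4 (PUSH -83): [66, 66, -83, -83]
step 5 (DUP): [66, 66, -83, -83, -83]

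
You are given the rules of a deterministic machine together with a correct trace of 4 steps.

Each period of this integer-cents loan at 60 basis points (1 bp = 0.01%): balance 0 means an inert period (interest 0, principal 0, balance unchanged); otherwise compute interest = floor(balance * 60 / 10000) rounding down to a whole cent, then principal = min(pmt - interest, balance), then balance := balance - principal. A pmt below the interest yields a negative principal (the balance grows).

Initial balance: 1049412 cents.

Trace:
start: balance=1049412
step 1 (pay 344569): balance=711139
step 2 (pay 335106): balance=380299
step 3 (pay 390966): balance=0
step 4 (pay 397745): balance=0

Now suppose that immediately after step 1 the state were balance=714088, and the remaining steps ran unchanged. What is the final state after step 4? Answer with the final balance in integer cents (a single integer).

0

state after step 1 := balance=714088
step 2 (pay 335106): balance=383266
step 3 (pay 390966): balance=0
step 4 (pay 397745): balance=0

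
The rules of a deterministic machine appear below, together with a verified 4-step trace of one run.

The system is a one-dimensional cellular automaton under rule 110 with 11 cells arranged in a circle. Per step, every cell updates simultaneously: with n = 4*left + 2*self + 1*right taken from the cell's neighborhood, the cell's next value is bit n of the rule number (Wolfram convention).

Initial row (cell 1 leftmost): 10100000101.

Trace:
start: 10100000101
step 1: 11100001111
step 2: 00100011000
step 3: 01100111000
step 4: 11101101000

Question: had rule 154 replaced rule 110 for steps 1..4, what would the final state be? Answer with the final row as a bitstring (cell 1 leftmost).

00000001010

(re-executing steps 1..4 under rule 154; state before step 1: 10100000101)
step 1: 00010001001
step 2: 10101010110
step 3: 00000000100
step 4: 00000001010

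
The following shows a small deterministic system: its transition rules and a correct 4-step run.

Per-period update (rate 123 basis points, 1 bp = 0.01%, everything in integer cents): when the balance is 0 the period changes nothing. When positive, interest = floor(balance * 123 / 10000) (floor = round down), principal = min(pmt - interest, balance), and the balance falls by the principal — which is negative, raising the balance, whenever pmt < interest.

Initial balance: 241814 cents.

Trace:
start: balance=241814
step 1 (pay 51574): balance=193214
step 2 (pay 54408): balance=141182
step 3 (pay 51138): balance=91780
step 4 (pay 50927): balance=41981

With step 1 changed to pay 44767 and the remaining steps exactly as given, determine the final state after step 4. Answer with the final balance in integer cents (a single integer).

49043

(re-executing from step 1 with the substitution; state before step 1: balance=241814)
step 1 (pay 44767): balance=200021
step 2 (pay 54408): balance=148073
step 3 (pay 51138): balance=98756
step 4 (pay 50927): balance=49043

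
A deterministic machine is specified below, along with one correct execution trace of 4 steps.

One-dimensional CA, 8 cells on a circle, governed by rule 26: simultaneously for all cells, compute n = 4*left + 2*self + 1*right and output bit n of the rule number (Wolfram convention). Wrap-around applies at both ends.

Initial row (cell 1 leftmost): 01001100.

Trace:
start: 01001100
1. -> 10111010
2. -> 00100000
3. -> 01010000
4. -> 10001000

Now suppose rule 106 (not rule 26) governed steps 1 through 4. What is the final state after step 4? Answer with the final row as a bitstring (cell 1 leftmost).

(re-executing steps 1..4 under rule 106; state before step 1: 01001100)
1. -> 10011100
2. -> 00110101
3. -> 01111010
4. -> 11001100

11001100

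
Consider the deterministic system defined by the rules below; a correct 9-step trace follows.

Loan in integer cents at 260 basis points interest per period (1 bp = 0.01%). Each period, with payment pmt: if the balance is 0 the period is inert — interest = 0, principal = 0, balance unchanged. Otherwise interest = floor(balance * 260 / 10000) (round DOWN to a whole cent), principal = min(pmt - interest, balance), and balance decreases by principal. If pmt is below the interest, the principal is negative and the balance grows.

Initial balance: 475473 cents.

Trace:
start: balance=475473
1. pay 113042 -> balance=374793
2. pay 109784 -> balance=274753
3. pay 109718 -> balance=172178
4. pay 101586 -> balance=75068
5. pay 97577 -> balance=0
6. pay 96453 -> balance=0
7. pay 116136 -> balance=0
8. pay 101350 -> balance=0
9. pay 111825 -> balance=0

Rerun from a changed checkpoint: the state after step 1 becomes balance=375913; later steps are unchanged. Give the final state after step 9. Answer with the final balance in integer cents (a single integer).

0

state after step 1 := balance=375913
2. pay 109784 -> balance=275902
3. pay 109718 -> balance=173357
4. pay 101586 -> balance=76278
5. pay 97577 -> balance=0
6. pay 96453 -> balance=0
7. pay 116136 -> balance=0
8. pay 101350 -> balance=0
9. pay 111825 -> balance=0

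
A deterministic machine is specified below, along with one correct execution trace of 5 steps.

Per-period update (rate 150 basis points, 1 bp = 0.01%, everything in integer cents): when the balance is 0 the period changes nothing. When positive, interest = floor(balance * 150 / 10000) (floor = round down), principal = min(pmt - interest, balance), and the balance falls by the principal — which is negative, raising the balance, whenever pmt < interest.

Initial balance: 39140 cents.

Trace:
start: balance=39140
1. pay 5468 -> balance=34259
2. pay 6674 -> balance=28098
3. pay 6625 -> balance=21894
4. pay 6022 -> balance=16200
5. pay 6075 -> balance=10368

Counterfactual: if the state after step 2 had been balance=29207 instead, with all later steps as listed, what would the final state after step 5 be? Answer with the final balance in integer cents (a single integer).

11528

state after step 2 := balance=29207
3. pay 6625 -> balance=23020
4. pay 6022 -> balance=17343
5. pay 6075 -> balance=11528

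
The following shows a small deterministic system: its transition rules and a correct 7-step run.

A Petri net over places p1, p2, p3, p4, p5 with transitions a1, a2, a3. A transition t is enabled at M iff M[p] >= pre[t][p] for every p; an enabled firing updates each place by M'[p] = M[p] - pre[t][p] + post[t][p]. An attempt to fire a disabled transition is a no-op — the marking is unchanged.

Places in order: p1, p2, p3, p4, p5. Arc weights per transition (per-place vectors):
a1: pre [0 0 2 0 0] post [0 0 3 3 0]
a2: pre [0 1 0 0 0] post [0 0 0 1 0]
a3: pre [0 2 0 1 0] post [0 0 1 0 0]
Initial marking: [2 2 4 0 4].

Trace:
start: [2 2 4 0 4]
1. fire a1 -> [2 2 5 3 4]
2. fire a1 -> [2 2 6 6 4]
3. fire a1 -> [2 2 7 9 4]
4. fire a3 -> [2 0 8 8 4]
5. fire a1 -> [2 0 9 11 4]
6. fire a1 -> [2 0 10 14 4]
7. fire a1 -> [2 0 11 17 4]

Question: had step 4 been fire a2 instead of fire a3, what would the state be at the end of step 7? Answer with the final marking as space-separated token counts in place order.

2 1 10 19 4

(re-executing from step 4 with the substitution; state before step 4: [2 2 7 9 4])
4. fire a2 -> [2 1 7 10 4]
5. fire a1 -> [2 1 8 13 4]
6. fire a1 -> [2 1 9 16 4]
7. fire a1 -> [2 1 10 19 4]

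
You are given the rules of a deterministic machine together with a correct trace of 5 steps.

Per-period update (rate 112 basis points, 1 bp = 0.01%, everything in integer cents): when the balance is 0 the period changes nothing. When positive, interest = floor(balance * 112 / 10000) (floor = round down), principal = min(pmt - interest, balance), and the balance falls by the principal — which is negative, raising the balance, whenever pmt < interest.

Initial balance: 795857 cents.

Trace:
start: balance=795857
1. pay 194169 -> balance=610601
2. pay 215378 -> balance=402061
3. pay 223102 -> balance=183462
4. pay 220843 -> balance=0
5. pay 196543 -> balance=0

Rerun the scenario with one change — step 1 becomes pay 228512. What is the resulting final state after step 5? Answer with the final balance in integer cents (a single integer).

(re-executing from step 1 with the substitution; state before step 1: balance=795857)
1. pay 228512 -> balance=576258
2. pay 215378 -> balance=367334
3. pay 223102 -> balance=148346
4. pay 220843 -> balance=0
5. pay 196543 -> balance=0

0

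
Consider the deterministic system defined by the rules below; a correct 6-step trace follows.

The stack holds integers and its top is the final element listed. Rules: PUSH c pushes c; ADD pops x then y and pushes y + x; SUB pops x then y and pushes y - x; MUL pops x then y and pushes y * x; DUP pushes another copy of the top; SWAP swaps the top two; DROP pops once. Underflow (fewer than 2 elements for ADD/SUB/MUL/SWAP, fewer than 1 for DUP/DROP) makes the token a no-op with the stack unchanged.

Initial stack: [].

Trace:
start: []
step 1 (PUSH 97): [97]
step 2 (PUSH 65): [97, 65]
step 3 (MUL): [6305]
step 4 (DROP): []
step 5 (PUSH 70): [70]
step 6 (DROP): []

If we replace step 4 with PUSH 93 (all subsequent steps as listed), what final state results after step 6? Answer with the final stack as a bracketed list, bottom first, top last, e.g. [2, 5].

(re-executing from step 4 with the substitution; state before step 4: [6305])
step 4 (PUSH 93): [6305, 93]
step 5 (PUSH 70): [6305, 93, 70]
step 6 (DROP): [6305, 93]

[6305, 93]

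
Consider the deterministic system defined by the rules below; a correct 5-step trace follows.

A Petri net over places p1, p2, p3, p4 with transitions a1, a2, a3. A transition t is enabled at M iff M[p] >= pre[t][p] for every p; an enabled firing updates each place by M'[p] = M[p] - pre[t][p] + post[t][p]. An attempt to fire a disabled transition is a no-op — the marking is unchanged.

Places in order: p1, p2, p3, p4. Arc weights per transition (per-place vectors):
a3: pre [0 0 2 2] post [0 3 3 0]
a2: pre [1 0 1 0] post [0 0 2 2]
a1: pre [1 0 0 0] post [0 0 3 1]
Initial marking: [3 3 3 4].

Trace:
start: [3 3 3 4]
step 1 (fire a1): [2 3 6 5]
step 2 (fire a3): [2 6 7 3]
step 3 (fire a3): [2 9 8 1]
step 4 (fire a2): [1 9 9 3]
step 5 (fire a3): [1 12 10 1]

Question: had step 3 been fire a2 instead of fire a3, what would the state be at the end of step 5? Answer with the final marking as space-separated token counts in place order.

(re-executing from step 3 with the substitution; state before step 3: [2 6 7 3])
step 3 (fire a2): [1 6 8 5]
step 4 (fire a2): [0 6 9 7]
step 5 (fire a3): [0 9 10 5]

0 9 10 5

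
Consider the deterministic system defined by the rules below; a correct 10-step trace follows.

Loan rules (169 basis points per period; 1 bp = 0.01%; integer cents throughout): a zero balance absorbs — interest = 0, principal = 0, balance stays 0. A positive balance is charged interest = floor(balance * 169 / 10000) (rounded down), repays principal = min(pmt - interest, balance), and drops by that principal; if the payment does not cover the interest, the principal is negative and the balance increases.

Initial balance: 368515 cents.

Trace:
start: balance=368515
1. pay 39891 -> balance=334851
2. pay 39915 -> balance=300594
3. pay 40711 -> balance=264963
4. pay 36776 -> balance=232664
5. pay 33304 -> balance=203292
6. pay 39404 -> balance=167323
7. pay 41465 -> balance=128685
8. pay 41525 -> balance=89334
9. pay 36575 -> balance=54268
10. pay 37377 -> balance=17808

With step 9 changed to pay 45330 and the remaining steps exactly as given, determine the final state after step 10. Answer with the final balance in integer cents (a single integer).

8905

(re-executing from step 9 with the substitution; state before step 9: balance=89334)
9. pay 45330 -> balance=45513
10. pay 37377 -> balance=8905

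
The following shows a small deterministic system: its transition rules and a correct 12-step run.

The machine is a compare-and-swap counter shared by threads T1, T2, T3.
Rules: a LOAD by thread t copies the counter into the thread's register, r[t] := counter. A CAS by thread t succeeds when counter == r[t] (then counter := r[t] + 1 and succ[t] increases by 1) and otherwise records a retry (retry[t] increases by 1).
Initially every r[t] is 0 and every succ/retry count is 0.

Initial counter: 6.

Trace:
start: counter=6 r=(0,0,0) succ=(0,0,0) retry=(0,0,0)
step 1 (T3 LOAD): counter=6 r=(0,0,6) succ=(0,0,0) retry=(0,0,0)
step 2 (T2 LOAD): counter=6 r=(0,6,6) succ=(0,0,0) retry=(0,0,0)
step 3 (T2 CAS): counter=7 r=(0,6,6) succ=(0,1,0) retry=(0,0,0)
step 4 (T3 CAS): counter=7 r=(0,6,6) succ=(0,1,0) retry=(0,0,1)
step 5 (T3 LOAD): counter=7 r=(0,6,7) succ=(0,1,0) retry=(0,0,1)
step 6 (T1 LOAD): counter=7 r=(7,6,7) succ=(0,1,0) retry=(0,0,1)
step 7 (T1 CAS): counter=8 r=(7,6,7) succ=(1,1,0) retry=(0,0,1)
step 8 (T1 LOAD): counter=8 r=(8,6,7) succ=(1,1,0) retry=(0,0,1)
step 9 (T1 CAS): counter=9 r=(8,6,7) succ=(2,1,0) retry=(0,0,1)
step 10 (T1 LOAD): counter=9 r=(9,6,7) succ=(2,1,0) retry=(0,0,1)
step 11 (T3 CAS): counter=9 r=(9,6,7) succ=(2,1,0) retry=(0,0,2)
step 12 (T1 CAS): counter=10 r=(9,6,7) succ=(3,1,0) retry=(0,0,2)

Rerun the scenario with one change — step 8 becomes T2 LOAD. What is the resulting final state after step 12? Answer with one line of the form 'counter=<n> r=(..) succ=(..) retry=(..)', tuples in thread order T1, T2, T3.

(re-executing from step 8 with the substitution; state before step 8: counter=8 r=(7,6,7) succ=(1,1,0) retry=(0,0,1))
step 8 (T2 LOAD): counter=8 r=(7,8,7) succ=(1,1,0) retry=(0,0,1)
step 9 (T1 CAS): counter=8 r=(7,8,7) succ=(1,1,0) retry=(1,0,1)
step 10 (T1 LOAD): counter=8 r=(8,8,7) succ=(1,1,0) retry=(1,0,1)
step 11 (T3 CAS): counter=8 r=(8,8,7) succ=(1,1,0) retry=(1,0,2)
step 12 (T1 CAS): counter=9 r=(8,8,7) succ=(2,1,0) retry=(1,0,2)

counter=9 r=(8,8,7) succ=(2,1,0) retry=(1,0,2)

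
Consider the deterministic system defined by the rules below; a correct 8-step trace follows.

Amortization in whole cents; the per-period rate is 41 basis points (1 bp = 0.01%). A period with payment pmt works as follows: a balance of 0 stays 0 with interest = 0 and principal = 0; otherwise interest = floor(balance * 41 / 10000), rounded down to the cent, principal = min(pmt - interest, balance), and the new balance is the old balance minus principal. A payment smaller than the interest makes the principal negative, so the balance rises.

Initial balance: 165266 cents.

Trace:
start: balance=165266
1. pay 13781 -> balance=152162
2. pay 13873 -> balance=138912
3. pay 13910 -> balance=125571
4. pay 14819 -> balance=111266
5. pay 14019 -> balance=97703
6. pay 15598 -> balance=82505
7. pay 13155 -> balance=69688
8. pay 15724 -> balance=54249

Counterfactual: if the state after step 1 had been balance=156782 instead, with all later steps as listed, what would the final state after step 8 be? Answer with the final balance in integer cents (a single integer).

59003

state after step 1 := balance=156782
2. pay 13873 -> balance=143551
3. pay 13910 -> balance=130229
4. pay 14819 -> balance=115943
5. pay 14019 -> balance=102399
6. pay 15598 -> balance=87220
7. pay 13155 -> balance=74422
8. pay 15724 -> balance=59003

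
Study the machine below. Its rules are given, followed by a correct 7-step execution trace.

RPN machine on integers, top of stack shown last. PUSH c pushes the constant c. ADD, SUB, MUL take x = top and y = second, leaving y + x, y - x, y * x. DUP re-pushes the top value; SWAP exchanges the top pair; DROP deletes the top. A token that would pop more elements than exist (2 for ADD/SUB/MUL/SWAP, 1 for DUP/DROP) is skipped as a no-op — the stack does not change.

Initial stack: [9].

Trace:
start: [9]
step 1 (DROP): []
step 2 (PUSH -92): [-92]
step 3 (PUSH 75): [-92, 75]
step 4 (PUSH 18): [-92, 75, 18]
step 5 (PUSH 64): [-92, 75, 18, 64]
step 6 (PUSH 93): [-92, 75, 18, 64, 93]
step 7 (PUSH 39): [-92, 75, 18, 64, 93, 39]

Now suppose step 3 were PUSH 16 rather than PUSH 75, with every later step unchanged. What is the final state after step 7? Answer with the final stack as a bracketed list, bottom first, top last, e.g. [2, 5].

(re-executing from step 3 with the substitution; state before step 3: [-92])
step 3 (PUSH 16): [-92, 16]
step 4 (PUSH 18): [-92, 16, 18]
step 5 (PUSH 64): [-92, 16, 18, 64]
step 6 (PUSH 93): [-92, 16, 18, 64, 93]
step 7 (PUSH 39): [-92, 16, 18, 64, 93, 39]

[-92, 16, 18, 64, 93, 39]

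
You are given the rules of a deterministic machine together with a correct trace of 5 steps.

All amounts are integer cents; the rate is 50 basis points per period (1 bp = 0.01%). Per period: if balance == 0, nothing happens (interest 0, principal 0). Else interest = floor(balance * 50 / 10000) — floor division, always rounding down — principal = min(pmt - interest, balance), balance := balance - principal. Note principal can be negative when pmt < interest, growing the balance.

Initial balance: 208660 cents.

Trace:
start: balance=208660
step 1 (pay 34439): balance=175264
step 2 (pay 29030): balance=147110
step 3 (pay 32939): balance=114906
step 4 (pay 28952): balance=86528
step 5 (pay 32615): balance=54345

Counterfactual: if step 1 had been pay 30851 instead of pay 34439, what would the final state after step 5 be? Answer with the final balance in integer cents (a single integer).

58005

(re-executing from step 1 with the substitution; state before step 1: balance=208660)
step 1 (pay 30851): balance=178852
step 2 (pay 29030): balance=150716
step 3 (pay 32939): balance=118530
step 4 (pay 28952): balance=90170
step 5 (pay 32615): balance=58005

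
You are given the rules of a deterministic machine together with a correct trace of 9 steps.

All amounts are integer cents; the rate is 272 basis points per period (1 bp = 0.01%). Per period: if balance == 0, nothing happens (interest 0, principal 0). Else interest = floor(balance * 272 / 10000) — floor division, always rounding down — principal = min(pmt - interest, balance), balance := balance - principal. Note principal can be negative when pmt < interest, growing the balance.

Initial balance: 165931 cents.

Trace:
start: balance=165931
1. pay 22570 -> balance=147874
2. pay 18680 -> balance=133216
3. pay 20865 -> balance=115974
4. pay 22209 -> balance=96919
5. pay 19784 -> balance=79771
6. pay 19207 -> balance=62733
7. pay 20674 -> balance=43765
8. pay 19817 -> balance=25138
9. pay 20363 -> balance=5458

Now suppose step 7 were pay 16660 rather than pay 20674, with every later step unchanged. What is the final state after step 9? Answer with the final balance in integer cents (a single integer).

9693

(re-executing from step 7 with the substitution; state before step 7: balance=62733)
7. pay 16660 -> balance=47779
8. pay 19817 -> balance=29261
9. pay 20363 -> balance=9693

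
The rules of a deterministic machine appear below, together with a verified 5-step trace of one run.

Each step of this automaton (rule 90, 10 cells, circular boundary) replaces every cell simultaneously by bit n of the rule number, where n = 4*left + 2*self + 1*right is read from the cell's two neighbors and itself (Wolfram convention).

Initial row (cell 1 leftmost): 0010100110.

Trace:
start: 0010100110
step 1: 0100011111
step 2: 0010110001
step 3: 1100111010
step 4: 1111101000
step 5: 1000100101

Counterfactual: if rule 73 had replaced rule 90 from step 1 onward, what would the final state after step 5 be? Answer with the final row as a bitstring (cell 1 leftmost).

(re-executing steps 1..5 under rule 73; state before step 1: 0010100110)
step 1: 1000000110
step 2: 0011110110
step 3: 1010010110
step 4: 0000000110
step 5: 1111110110

1111110110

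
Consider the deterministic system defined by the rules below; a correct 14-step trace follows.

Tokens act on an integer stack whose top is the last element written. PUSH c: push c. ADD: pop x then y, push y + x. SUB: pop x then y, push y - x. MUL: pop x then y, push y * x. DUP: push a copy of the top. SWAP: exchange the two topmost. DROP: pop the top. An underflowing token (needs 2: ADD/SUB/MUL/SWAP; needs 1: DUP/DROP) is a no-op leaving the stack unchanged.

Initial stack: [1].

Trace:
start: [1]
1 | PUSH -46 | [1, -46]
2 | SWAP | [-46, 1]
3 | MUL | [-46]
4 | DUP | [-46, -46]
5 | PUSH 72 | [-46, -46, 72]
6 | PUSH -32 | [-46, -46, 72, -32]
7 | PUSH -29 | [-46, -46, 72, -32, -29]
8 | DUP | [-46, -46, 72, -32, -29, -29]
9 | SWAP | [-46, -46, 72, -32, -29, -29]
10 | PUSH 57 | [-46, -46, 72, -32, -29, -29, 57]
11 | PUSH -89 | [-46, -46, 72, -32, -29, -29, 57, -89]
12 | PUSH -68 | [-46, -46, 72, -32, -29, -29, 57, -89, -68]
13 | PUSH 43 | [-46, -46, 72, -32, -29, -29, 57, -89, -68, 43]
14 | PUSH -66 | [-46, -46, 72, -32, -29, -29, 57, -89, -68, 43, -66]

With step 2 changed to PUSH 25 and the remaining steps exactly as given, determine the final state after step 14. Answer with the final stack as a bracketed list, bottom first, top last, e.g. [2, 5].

[1, -1150, -1150, 72, -32, -29, -29, 57, -89, -68, 43, -66]

(re-executing from step 2 with the substitution; state before step 2: [1, -46])
2 | PUSH 25 | [1, -46, 25]
3 | MUL | [1, -1150]
4 | DUP | [1, -1150, -1150]
5 | PUSH 72 | [1, -1150, -1150, 72]
6 | PUSH -32 | [1, -1150, -1150, 72, -32]
7 | PUSH -29 | [1, -1150, -1150, 72, -32, -29]
8 | DUP | [1, -1150, -1150, 72, -32, -29, -29]
9 | SWAP | [1, -1150, -1150, 72, -32, -29, -29]
10 | PUSH 57 | [1, -1150, -1150, 72, -32, -29, -29, 57]
11 | PUSH -89 | [1, -1150, -1150, 72, -32, -29, -29, 57, -89]
12 | PUSH -68 | [1, -1150, -1150, 72, -32, -29, -29, 57, -89, -68]
13 | PUSH 43 | [1, -1150, -1150, 72, -32, -29, -29, 57, -89, -68, 43]
14 | PUSH -66 | [1, -1150, -1150, 72, -32, -29, -29, 57, -89, -68, 43, -66]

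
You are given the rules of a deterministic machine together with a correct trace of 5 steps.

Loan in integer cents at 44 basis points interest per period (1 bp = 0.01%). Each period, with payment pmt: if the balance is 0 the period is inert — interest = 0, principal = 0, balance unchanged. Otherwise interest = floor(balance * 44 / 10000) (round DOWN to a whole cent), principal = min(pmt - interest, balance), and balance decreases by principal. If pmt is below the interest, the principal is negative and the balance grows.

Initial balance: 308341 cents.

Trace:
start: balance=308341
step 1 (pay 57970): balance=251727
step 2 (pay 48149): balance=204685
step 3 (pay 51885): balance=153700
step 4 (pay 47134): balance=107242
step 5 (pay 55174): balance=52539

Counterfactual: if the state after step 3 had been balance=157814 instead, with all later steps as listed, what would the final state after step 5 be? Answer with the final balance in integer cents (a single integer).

state after step 3 := balance=157814
step 4 (pay 47134): balance=111374
step 5 (pay 55174): balance=56690

56690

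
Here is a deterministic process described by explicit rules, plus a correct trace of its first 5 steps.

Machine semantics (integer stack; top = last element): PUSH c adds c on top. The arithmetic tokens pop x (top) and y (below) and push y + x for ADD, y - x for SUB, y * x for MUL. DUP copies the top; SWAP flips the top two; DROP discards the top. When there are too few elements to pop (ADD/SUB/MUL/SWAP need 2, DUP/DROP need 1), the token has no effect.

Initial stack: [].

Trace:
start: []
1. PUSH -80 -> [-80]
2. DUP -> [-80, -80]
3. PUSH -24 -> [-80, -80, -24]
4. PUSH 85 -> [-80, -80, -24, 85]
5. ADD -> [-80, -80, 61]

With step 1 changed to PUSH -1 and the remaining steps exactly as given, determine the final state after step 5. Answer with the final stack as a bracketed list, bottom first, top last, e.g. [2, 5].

(re-executing from step 1 with the substitution; state before step 1: [])
1. PUSH -1 -> [-1]
2. DUP -> [-1, -1]
3. PUSH -24 -> [-1, -1, -24]
4. PUSH 85 -> [-1, -1, -24, 85]
5. ADD -> [-1, -1, 61]

[-1, -1, 61]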